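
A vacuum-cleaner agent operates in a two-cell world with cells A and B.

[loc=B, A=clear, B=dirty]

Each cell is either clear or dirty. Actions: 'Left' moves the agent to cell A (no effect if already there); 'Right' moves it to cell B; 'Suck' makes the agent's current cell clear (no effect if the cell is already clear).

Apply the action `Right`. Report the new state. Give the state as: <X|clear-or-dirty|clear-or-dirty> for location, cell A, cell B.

<B|clear|dirty>

start: <B|clear|dirty>
Right (#1): <B|clear|dirty>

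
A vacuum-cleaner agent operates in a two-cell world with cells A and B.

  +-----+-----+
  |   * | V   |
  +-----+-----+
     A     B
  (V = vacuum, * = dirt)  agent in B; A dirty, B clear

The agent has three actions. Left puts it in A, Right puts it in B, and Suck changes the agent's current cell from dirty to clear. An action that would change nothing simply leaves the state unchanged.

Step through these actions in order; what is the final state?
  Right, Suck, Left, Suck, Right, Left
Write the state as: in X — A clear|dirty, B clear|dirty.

Right (#1): in B — A dirty, B clear
Suck (#2): in B — A dirty, B clear
Left (#3): in A — A dirty, B clear
Suck (#4): in A — A clear, B clear
Right (#5): in B — A clear, B clear
Left (#6): in A — A clear, B clear

in A — A clear, B clear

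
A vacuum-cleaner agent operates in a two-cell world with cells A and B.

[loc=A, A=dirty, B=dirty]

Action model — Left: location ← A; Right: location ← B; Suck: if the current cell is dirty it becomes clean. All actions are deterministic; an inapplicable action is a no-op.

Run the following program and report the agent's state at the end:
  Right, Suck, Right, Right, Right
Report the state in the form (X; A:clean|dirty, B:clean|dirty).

[1] after Right: (B; A:dirty, B:dirty)
[2] after Suck: (B; A:dirty, B:clean)
[3] after Right: (B; A:dirty, B:clean)
[4] after Right: (B; A:dirty, B:clean)
[5] after Right: (B; A:dirty, B:clean)

(B; A:dirty, B:clean)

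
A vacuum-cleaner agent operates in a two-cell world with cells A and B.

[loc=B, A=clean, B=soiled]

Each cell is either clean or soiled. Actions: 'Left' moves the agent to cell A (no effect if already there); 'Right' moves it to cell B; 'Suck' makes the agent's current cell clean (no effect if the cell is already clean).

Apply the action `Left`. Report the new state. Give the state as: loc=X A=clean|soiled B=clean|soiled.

loc=A A=clean B=soiled

start: loc=B A=clean B=soiled
Left (#1): loc=A A=clean B=soiled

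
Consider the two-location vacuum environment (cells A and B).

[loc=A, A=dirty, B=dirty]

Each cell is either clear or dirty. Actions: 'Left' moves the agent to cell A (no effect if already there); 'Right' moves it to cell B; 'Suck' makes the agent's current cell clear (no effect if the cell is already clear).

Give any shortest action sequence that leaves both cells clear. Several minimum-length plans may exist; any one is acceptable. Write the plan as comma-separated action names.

Suck, Right, Suck

Suck (#1): (A; A:clear, B:dirty)
Right (#2): (B; A:clear, B:dirty)
Suck (#3): (B; A:clear, B:clear)
min 3: Suck A + move + Suck B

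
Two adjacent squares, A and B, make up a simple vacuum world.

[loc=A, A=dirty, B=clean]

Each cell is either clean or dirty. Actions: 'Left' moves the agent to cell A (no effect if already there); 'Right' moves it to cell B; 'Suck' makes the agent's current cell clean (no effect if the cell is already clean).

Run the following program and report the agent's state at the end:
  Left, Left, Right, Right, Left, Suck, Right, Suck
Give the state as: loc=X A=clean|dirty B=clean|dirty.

loc=B A=clean B=clean

Left (#1): loc=A A=dirty B=clean
Left (#2): loc=A A=dirty B=clean
Right (#3): loc=B A=dirty B=clean
Right (#4): loc=B A=dirty B=clean
Left (#5): loc=A A=dirty B=clean
Suck (#6): loc=A A=clean B=clean
Right (#7): loc=B A=clean B=clean
Suck (#8): loc=B A=clean B=clean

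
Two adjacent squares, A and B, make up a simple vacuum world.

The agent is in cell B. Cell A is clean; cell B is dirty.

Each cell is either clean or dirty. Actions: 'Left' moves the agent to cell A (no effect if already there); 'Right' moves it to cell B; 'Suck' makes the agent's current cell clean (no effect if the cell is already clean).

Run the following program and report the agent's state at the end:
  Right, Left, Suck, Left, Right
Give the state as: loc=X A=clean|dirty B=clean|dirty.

loc=B A=clean B=dirty

[1] after Right: loc=B A=clean B=dirty
[2] after Left: loc=A A=clean B=dirty
[3] after Suck: loc=A A=clean B=dirty
[4] after Left: loc=A A=clean B=dirty
[5] after Right: loc=B A=clean B=dirty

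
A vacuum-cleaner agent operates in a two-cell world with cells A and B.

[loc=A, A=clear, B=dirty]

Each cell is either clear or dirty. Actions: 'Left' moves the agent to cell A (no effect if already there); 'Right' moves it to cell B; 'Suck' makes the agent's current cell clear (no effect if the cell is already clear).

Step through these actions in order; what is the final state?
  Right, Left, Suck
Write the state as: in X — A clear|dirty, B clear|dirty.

in A — A clear, B dirty

1. Right → in B — A clear, B dirty
2. Left → in A — A clear, B dirty
3. Suck → in A — A clear, B dirty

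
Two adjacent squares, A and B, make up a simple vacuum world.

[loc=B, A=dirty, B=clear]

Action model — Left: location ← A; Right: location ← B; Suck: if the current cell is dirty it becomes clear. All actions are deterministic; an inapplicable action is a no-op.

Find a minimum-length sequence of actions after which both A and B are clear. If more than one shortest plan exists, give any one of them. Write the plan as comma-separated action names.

Left, Suck

Left (#1): <A|dirty|clear>
Suck (#2): <A|clear|clear>
min 2: go A then Suck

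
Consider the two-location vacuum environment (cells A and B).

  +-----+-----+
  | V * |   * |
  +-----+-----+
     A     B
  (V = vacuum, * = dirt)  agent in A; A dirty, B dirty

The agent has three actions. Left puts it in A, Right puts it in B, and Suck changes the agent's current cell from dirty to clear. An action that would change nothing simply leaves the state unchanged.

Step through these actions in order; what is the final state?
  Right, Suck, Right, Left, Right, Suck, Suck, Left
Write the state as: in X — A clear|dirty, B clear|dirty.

[1] after Right: in B — A dirty, B dirty
[2] after Suck: in B — A dirty, B clear
[3] after Right: in B — A dirty, B clear
[4] after Left: in A — A dirty, B clear
[5] after Right: in B — A dirty, B clear
[6] after Suck: in B — A dirty, B clear
[7] after Suck: in B — A dirty, B clear
[8] after Left: in A — A dirty, B clear

in A — A dirty, B clear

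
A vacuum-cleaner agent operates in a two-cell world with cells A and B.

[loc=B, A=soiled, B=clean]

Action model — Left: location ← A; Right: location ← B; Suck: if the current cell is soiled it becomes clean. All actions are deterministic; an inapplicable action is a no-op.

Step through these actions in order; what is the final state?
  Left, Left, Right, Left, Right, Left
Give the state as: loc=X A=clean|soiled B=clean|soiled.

t=1 Left ⇒ loc=A A=soiled B=clean
t=2 Left ⇒ loc=A A=soiled B=clean
t=3 Right ⇒ loc=B A=soiled B=clean
t=4 Left ⇒ loc=A A=soiled B=clean
t=5 Right ⇒ loc=B A=soiled B=clean
t=6 Left ⇒ loc=A A=soiled B=clean

loc=A A=soiled B=clean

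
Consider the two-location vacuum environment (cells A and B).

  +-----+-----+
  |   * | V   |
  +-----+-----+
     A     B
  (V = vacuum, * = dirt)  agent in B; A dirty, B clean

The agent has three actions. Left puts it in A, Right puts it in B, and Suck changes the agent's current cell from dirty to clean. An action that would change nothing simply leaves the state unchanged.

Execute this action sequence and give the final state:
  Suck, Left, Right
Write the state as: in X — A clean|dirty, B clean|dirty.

1. Suck → in B — A dirty, B clean
2. Left → in A — A dirty, B clean
3. Right → in B — A dirty, B clean

in B — A dirty, B clean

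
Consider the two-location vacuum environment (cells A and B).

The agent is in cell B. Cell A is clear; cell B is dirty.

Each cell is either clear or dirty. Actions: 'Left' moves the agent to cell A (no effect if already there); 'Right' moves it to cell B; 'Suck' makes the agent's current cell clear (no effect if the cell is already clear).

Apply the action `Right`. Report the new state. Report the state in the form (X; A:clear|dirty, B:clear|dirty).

(B; A:clear, B:dirty)

start: (B; A:clear, B:dirty)
Right (#1): (B; A:clear, B:dirty)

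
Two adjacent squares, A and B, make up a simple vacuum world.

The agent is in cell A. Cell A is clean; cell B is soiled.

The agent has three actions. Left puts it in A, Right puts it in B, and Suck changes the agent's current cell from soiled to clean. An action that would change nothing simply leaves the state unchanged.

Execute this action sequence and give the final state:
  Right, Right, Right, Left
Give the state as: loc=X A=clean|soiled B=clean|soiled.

Right (#1): loc=B A=clean B=soiled
Right (#2): loc=B A=clean B=soiled
Right (#3): loc=B A=clean B=soiled
Left (#4): loc=A A=clean B=soiled

loc=A A=clean B=soiled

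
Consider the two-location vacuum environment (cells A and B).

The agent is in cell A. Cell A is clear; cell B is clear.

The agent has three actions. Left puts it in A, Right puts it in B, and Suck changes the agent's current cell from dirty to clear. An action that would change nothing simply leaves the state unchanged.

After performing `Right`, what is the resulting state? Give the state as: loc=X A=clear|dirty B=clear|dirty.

loc=B A=clear B=clear

start: loc=A A=clear B=clear
step 1/1 (Right): loc=B A=clear B=clear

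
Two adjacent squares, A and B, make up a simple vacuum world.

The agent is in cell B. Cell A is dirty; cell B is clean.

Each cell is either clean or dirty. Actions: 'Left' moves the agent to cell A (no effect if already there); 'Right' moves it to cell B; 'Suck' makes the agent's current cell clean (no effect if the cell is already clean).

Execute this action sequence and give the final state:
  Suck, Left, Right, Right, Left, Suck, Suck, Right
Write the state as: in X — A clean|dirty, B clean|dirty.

in B — A clean, B clean

t=1 Suck ⇒ in B — A dirty, B clean
t=2 Left ⇒ in A — A dirty, B clean
t=3 Right ⇒ in B — A dirty, B clean
t=4 Right ⇒ in B — A dirty, B clean
t=5 Left ⇒ in A — A dirty, B clean
t=6 Suck ⇒ in A — A clean, B clean
t=7 Suck ⇒ in A — A clean, B clean
t=8 Right ⇒ in B — A clean, B clean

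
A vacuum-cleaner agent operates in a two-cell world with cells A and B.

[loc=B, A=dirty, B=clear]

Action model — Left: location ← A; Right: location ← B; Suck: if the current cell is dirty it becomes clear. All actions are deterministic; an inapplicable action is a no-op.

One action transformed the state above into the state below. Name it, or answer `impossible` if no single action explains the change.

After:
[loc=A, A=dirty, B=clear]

Left

try  Left: <A|dirty|clear>  ← match
try Right: <B|dirty|clear>
try  Suck: <B|dirty|clear>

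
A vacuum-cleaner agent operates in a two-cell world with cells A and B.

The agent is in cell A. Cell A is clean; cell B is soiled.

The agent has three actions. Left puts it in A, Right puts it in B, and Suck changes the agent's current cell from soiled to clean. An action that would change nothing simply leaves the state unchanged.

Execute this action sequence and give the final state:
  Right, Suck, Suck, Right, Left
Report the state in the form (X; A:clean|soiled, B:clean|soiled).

(A; A:clean, B:clean)

[1] after Right: (B; A:clean, B:soiled)
[2] after Suck: (B; A:clean, B:clean)
[3] after Suck: (B; A:clean, B:clean)
[4] after Right: (B; A:clean, B:clean)
[5] after Left: (A; A:clean, B:clean)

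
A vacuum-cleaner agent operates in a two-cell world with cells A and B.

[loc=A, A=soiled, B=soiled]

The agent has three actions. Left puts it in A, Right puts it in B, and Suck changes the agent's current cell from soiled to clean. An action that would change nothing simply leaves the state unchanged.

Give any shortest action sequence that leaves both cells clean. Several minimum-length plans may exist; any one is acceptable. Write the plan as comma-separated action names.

step 1/3 (Suck): <A|clean|soiled>
step 2/3 (Right): <B|clean|soiled>
step 3/3 (Suck): <B|clean|clean>
min 3: Suck A + move + Suck B

Suck, Right, Suck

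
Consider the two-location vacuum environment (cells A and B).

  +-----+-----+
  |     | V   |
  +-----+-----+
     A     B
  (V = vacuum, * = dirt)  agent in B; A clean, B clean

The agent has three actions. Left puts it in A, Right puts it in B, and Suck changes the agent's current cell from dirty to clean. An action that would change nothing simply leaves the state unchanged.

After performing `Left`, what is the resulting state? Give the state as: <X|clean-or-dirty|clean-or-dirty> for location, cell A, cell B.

start: <B|clean|clean>
1) do Left; now <A|clean|clean>

<A|clean|clean>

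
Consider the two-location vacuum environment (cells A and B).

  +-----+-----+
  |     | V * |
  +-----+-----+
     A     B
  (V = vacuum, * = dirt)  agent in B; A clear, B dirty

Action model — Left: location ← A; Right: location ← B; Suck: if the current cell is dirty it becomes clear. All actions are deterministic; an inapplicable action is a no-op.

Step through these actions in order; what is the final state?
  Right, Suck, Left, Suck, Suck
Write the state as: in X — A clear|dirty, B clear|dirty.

in A — A clear, B clear

[1] after Right: in B — A clear, B dirty
[2] after Suck: in B — A clear, B clear
[3] after Left: in A — A clear, B clear
[4] after Suck: in A — A clear, B clear
[5] after Suck: in A — A clear, B clear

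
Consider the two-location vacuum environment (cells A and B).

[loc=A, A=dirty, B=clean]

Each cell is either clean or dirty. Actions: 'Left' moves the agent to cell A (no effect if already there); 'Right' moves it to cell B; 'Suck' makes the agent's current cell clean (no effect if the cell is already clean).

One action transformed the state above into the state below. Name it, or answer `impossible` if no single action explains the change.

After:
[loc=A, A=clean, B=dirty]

try  Left: loc=A A=dirty B=clean
try Right: loc=B A=dirty B=clean
try  Suck: loc=A A=clean B=clean
no single action produces the after-state

impossible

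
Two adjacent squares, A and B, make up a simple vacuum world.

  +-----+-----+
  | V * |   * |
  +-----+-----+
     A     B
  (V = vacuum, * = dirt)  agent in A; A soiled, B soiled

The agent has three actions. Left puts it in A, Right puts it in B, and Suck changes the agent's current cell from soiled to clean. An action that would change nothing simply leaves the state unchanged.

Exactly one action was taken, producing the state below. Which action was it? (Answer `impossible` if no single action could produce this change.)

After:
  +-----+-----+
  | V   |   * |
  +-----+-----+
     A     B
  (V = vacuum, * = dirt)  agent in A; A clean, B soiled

Suck

try  Left: loc=A A=soiled B=soiled
try Right: loc=B A=soiled B=soiled
try  Suck: loc=A A=clean B=soiled  ← match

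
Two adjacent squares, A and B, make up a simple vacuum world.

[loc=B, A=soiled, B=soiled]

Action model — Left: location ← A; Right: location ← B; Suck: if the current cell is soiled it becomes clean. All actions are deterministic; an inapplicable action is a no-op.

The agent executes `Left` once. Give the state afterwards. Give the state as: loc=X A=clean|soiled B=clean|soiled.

loc=A A=soiled B=soiled

start: loc=B A=soiled B=soiled
[1] after Left: loc=A A=soiled B=soiled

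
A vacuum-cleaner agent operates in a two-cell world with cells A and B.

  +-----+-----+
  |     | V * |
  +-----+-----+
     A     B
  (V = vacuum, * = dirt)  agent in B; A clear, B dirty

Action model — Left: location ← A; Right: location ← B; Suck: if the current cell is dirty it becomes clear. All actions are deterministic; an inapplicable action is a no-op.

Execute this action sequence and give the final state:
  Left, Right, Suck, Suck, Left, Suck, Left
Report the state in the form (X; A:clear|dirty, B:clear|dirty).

1) do Left; now (A; A:clear, B:dirty)
2) do Right; now (B; A:clear, B:dirty)
3) do Suck; now (B; A:clear, B:clear)
4) do Suck; now (B; A:clear, B:clear)
5) do Left; now (A; A:clear, B:clear)
6) do Suck; now (A; A:clear, B:clear)
7) do Left; now (A; A:clear, B:clear)

(A; A:clear, B:clear)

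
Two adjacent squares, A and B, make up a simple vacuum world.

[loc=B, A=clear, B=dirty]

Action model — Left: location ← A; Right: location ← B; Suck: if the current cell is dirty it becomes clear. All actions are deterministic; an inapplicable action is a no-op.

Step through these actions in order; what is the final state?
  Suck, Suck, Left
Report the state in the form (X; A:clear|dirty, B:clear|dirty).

t=1 Suck ⇒ (B; A:clear, B:clear)
t=2 Suck ⇒ (B; A:clear, B:clear)
t=3 Left ⇒ (A; A:clear, B:clear)

(A; A:clear, B:clear)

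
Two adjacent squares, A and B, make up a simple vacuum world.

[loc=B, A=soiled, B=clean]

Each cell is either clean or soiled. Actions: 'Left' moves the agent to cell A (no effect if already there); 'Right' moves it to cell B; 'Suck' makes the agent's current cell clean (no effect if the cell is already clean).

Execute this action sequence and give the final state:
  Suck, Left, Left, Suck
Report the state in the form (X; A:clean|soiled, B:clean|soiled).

step 1/4 (Suck): (B; A:soiled, B:clean)
step 2/4 (Left): (A; A:soiled, B:clean)
step 3/4 (Left): (A; A:soiled, B:clean)
step 4/4 (Suck): (A; A:clean, B:clean)

(A; A:clean, B:clean)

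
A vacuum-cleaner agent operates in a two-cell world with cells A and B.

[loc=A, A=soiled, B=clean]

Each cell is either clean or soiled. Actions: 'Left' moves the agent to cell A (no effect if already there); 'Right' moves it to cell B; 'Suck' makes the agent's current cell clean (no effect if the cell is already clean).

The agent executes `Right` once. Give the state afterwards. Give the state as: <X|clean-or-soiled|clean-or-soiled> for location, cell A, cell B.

<B|soiled|clean>

start: <A|soiled|clean>
t=1 Right ⇒ <B|soiled|clean>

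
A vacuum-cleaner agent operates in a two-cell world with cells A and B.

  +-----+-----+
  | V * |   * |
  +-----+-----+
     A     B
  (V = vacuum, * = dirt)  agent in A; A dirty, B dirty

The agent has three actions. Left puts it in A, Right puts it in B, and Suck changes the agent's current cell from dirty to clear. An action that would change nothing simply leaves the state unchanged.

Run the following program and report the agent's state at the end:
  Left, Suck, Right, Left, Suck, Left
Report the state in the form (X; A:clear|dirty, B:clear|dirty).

(A; A:clear, B:dirty)

t=1 Left ⇒ (A; A:dirty, B:dirty)
t=2 Suck ⇒ (A; A:clear, B:dirty)
t=3 Right ⇒ (B; A:clear, B:dirty)
t=4 Left ⇒ (A; A:clear, B:dirty)
t=5 Suck ⇒ (A; A:clear, B:dirty)
t=6 Left ⇒ (A; A:clear, B:dirty)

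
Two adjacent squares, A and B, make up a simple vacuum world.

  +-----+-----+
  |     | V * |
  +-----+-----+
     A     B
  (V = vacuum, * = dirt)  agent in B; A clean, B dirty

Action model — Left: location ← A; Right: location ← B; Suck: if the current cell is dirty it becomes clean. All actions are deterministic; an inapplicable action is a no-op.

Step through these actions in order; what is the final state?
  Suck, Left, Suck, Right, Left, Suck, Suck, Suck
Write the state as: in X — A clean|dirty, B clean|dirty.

step 1/8 (Suck): in B — A clean, B clean
step 2/8 (Left): in A — A clean, B clean
step 3/8 (Suck): in A — A clean, B clean
step 4/8 (Right): in B — A clean, B clean
step 5/8 (Left): in A — A clean, B clean
step 6/8 (Suck): in A — A clean, B clean
step 7/8 (Suck): in A — A clean, B clean
step 8/8 (Suck): in A — A clean, B clean

in A — A clean, B clean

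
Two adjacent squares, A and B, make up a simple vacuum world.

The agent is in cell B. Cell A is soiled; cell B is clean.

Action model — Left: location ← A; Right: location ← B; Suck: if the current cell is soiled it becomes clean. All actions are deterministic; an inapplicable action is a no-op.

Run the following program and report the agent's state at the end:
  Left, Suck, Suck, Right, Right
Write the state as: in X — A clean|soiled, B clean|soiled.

[1] after Left: in A — A soiled, B clean
[2] after Suck: in A — A clean, B clean
[3] after Suck: in A — A clean, B clean
[4] after Right: in B — A clean, B clean
[5] after Right: in B — A clean, B clean

in B — A clean, B clean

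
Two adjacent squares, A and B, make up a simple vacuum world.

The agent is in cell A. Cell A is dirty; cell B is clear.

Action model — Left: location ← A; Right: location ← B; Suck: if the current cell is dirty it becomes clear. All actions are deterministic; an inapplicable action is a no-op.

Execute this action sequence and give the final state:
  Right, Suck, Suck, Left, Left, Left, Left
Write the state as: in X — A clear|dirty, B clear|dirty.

in A — A dirty, B clear

[1] after Right: in B — A dirty, B clear
[2] after Suck: in B — A dirty, B clear
[3] after Suck: in B — A dirty, B clear
[4] after Left: in A — A dirty, B clear
[5] after Left: in A — A dirty, B clear
[6] after Left: in A — A dirty, B clear
[7] after Left: in A — A dirty, B clear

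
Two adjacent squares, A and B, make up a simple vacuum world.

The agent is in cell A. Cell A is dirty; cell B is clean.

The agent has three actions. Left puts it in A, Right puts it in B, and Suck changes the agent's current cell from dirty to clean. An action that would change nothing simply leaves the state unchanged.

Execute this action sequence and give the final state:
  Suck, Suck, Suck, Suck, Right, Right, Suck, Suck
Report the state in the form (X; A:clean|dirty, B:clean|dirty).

step 1/8 (Suck): (A; A:clean, B:clean)
step 2/8 (Suck): (A; A:clean, B:clean)
step 3/8 (Suck): (A; A:clean, B:clean)
step 4/8 (Suck): (A; A:clean, B:clean)
step 5/8 (Right): (B; A:clean, B:clean)
step 6/8 (Right): (B; A:clean, B:clean)
step 7/8 (Suck): (B; A:clean, B:clean)
step 8/8 (Suck): (B; A:clean, B:clean)

(B; A:clean, B:clean)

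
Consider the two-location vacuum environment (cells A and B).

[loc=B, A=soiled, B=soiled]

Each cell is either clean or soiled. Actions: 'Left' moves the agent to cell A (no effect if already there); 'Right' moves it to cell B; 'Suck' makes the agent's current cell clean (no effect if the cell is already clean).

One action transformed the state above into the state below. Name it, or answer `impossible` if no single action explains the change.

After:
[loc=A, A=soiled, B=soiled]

try  Left: <A|soiled|soiled>  ← match
try Right: <B|soiled|soiled>
try  Suck: <B|soiled|clean>

Left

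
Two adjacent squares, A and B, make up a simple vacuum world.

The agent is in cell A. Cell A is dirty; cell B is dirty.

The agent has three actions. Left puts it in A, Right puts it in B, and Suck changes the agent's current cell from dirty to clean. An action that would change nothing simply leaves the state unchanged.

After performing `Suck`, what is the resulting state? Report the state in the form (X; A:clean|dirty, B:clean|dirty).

(A; A:clean, B:dirty)

start: (A; A:dirty, B:dirty)
Suck (#1): (A; A:clean, B:dirty)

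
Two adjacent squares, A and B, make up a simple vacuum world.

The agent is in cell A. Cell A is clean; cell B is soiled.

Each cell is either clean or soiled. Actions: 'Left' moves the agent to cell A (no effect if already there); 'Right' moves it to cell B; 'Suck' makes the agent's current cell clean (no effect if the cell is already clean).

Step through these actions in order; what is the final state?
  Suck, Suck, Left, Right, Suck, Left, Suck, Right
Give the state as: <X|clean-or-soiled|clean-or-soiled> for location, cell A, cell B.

step 1/8 (Suck): <A|clean|soiled>
step 2/8 (Suck): <A|clean|soiled>
step 3/8 (Left): <A|clean|soiled>
step 4/8 (Right): <B|clean|soiled>
step 5/8 (Suck): <B|clean|clean>
step 6/8 (Left): <A|clean|clean>
step 7/8 (Suck): <A|clean|clean>
step 8/8 (Right): <B|clean|clean>

<B|clean|clean>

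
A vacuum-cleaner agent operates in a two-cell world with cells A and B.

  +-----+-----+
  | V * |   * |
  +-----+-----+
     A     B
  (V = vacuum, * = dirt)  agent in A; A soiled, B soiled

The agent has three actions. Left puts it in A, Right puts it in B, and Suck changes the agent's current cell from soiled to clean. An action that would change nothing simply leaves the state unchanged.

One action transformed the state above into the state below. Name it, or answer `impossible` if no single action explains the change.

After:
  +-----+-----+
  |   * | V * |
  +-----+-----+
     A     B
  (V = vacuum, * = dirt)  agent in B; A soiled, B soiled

Right

try  Left: <A|soiled|soiled>
try Right: <B|soiled|soiled>  ← match
try  Suck: <A|clean|soiled>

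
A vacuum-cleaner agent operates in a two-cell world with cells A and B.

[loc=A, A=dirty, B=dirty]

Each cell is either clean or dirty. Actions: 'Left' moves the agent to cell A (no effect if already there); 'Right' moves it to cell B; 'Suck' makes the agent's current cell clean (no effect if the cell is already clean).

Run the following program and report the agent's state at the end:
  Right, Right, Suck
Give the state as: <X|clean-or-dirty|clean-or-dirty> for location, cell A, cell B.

t=1 Right ⇒ <B|dirty|dirty>
t=2 Right ⇒ <B|dirty|dirty>
t=3 Suck ⇒ <B|dirty|clean>

<B|dirty|clean>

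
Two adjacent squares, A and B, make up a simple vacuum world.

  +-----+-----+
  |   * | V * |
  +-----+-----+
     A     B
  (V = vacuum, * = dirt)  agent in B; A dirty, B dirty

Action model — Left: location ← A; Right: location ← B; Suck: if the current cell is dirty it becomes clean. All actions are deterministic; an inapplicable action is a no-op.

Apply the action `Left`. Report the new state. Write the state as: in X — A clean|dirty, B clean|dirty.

start: in B — A dirty, B dirty
step 1/1 (Left): in A — A dirty, B dirty

in A — A dirty, B dirty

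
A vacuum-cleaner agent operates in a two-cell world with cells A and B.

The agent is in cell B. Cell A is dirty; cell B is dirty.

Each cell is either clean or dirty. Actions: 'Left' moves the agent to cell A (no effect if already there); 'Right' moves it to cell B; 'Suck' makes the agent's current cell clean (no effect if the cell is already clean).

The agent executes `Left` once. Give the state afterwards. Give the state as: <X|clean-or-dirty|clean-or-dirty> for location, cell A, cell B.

start: <B|dirty|dirty>
Left (#1): <A|dirty|dirty>

<A|dirty|dirty>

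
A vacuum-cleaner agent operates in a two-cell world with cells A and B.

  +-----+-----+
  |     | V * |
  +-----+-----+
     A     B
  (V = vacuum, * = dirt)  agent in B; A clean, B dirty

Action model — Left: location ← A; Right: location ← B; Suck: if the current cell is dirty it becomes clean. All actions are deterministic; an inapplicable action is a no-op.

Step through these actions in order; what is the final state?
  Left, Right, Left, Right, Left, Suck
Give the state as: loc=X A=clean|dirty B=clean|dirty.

loc=A A=clean B=dirty

step 1/6 (Left): loc=A A=clean B=dirty
step 2/6 (Right): loc=B A=clean B=dirty
step 3/6 (Left): loc=A A=clean B=dirty
step 4/6 (Right): loc=B A=clean B=dirty
step 5/6 (Left): loc=A A=clean B=dirty
step 6/6 (Suck): loc=A A=clean B=dirty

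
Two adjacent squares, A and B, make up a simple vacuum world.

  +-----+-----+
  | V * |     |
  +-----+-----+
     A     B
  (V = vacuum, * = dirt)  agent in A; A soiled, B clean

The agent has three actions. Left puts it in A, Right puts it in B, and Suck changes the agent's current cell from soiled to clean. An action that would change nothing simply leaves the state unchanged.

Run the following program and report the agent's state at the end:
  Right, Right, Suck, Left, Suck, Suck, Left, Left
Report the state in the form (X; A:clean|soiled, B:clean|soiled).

(A; A:clean, B:clean)

t=1 Right ⇒ (B; A:soiled, B:clean)
t=2 Right ⇒ (B; A:soiled, B:clean)
t=3 Suck ⇒ (B; A:soiled, B:clean)
t=4 Left ⇒ (A; A:soiled, B:clean)
t=5 Suck ⇒ (A; A:clean, B:clean)
t=6 Suck ⇒ (A; A:clean, B:clean)
t=7 Left ⇒ (A; A:clean, B:clean)
t=8 Left ⇒ (A; A:clean, B:clean)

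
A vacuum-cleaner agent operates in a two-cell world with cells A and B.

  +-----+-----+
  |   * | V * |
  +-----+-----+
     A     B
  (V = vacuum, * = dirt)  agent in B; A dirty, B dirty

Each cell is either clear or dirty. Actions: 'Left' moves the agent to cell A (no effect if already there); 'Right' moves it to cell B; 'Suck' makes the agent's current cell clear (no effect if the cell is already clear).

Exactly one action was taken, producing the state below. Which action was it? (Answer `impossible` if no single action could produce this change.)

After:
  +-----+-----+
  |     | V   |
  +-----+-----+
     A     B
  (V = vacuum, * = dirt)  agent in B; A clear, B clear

try  Left: (A; A:dirty, B:dirty)
try Right: (B; A:dirty, B:dirty)
try  Suck: (B; A:dirty, B:clear)
no single action produces the after-state

impossible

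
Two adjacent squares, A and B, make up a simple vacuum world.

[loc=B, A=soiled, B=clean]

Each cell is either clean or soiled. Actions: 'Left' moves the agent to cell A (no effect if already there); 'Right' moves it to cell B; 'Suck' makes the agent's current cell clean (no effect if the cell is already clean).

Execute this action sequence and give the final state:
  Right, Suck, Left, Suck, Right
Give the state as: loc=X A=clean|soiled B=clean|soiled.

loc=B A=clean B=clean

t=1 Right ⇒ loc=B A=soiled B=clean
t=2 Suck ⇒ loc=B A=soiled B=clean
t=3 Left ⇒ loc=A A=soiled B=clean
t=4 Suck ⇒ loc=A A=clean B=clean
t=5 Right ⇒ loc=B A=clean B=clean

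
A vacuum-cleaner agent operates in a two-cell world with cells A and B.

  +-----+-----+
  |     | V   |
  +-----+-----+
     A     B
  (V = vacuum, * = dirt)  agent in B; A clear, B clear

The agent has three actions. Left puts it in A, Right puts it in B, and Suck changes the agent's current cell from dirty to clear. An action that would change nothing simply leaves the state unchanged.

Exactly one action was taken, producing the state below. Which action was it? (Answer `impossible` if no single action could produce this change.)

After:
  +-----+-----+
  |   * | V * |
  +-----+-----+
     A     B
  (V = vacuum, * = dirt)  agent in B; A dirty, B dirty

try  Left: loc=A A=clear B=clear
try Right: loc=B A=clear B=clear
try  Suck: loc=B A=clear B=clear
no single action produces the after-state

impossible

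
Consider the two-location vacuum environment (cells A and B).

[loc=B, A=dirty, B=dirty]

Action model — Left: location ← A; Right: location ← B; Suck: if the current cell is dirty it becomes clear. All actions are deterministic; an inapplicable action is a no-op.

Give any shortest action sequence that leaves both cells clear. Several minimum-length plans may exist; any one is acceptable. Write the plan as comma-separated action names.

Suck, Left, Suck

1) do Suck; now <B|dirty|clear>
2) do Left; now <A|dirty|clear>
3) do Suck; now <A|clear|clear>
min 3: Suck B + move + Suck A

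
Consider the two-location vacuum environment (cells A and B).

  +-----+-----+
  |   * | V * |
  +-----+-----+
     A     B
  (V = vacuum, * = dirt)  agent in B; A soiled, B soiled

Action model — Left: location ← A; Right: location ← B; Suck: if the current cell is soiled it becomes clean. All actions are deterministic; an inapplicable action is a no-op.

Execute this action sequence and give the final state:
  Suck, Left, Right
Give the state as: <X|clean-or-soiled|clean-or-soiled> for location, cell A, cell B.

1. Suck → <B|soiled|clean>
2. Left → <A|soiled|clean>
3. Right → <B|soiled|clean>

<B|soiled|clean>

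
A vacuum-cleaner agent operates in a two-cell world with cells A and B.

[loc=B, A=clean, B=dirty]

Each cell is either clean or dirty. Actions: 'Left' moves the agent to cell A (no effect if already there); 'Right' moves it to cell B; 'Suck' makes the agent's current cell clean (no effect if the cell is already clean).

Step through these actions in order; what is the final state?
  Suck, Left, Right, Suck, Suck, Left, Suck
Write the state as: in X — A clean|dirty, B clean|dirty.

in A — A clean, B clean

t=1 Suck ⇒ in B — A clean, B clean
t=2 Left ⇒ in A — A clean, B clean
t=3 Right ⇒ in B — A clean, B clean
t=4 Suck ⇒ in B — A clean, B clean
t=5 Suck ⇒ in B — A clean, B clean
t=6 Left ⇒ in A — A clean, B clean
t=7 Suck ⇒ in A — A clean, B clean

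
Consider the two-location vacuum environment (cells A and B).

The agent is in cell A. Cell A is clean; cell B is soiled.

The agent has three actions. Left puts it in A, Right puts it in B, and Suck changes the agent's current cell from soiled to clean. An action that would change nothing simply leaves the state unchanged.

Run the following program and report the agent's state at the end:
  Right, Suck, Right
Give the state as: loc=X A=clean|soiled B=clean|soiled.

loc=B A=clean B=clean

1) do Right; now loc=B A=clean B=soiled
2) do Suck; now loc=B A=clean B=clean
3) do Right; now loc=B A=clean B=clean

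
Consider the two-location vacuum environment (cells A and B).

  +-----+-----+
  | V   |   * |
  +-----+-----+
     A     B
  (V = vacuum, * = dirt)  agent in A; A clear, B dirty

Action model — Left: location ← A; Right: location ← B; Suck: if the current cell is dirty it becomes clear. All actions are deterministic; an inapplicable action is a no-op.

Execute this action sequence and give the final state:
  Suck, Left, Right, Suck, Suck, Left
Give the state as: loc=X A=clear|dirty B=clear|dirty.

[1] after Suck: loc=A A=clear B=dirty
[2] after Left: loc=A A=clear B=dirty
[3] after Right: loc=B A=clear B=dirty
[4] after Suck: loc=B A=clear B=clear
[5] after Suck: loc=B A=clear B=clear
[6] after Left: loc=A A=clear B=clear

loc=A A=clear B=clear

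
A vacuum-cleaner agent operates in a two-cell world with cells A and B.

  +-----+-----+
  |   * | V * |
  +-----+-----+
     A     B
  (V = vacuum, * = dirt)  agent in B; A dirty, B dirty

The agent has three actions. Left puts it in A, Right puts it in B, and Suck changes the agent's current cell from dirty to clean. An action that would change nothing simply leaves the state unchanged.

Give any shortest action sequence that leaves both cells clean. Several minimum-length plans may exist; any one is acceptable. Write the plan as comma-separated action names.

Suck, Left, Suck

1. Suck → in B — A dirty, B clean
2. Left → in A — A dirty, B clean
3. Suck → in A — A clean, B clean
min 3: Suck B + move + Suck A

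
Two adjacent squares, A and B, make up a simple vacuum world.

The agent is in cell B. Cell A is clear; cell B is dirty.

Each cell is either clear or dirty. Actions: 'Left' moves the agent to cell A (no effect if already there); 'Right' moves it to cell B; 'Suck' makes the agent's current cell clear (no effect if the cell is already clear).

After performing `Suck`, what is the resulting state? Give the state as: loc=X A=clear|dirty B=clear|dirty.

loc=B A=clear B=clear

start: loc=B A=clear B=dirty
1. Suck → loc=B A=clear B=clear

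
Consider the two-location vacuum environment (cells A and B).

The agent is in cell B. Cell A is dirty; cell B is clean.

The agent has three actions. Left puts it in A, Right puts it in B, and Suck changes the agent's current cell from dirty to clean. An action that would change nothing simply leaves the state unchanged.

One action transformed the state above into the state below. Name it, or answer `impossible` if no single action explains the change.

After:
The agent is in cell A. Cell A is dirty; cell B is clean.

Left

try  Left: <A|dirty|clean>  ← match
try Right: <B|dirty|clean>
try  Suck: <B|dirty|clean>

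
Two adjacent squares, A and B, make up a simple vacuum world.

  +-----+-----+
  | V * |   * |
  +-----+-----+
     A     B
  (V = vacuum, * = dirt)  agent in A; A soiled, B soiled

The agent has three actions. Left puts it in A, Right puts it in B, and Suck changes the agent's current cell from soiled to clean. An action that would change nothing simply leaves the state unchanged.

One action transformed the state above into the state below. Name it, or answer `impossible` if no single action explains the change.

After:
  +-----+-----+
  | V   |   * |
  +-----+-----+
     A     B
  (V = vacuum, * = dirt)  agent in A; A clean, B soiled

Suck

try  Left: (A; A:soiled, B:soiled)
try Right: (B; A:soiled, B:soiled)
try  Suck: (A; A:clean, B:soiled)  ← match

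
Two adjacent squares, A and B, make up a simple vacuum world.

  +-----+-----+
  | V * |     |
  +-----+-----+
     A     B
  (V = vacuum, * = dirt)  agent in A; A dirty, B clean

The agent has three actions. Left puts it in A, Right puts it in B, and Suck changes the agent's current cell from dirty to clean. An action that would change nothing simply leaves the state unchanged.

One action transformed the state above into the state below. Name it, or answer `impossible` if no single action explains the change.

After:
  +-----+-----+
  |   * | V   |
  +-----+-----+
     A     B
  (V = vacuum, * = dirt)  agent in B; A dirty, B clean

try  Left: <A|dirty|clean>
try Right: <B|dirty|clean>  ← match
try  Suck: <A|clean|clean>

Right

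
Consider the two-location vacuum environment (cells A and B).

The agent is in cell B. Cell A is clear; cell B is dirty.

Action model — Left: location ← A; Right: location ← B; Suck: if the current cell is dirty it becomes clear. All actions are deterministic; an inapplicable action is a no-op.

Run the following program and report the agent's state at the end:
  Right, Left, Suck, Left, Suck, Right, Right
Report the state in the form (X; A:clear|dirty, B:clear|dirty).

1. Right → (B; A:clear, B:dirty)
2. Left → (A; A:clear, B:dirty)
3. Suck → (A; A:clear, B:dirty)
4. Left → (A; A:clear, B:dirty)
5. Suck → (A; A:clear, B:dirty)
6. Right → (B; A:clear, B:dirty)
7. Right → (B; A:clear, B:dirty)

(B; A:clear, B:dirty)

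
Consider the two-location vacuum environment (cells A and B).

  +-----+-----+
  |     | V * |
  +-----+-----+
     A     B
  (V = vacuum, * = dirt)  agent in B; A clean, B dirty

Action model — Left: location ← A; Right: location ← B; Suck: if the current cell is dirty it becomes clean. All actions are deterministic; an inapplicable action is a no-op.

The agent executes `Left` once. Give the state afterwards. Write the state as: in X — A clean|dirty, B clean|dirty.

start: in B — A clean, B dirty
t=1 Left ⇒ in A — A clean, B dirty

in A — A clean, B dirty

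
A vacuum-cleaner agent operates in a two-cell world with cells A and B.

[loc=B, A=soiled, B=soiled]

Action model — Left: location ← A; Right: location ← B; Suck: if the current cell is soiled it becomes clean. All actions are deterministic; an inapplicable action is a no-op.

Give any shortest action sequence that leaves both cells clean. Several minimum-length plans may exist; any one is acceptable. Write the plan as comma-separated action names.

Suck, Left, Suck

step 1/3 (Suck): <B|soiled|clean>
step 2/3 (Left): <A|soiled|clean>
step 3/3 (Suck): <A|clean|clean>
min 3: Suck B + move + Suck A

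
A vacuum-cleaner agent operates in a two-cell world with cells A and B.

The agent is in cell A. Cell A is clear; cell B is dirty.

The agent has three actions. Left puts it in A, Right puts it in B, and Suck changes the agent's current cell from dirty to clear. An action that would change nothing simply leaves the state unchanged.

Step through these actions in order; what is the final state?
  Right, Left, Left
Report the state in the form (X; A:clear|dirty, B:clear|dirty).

(A; A:clear, B:dirty)

t=1 Right ⇒ (B; A:clear, B:dirty)
t=2 Left ⇒ (A; A:clear, B:dirty)
t=3 Left ⇒ (A; A:clear, B:dirty)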